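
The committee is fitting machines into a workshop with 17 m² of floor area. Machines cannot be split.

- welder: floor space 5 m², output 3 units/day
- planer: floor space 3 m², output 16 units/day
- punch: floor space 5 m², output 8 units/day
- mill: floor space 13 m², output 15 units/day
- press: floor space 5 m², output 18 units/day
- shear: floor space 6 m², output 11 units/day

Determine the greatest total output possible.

45

This is a 0-1 knapsack instance.
Take planer, press, and shear: floor space 3 + 5 + 6 = 14 ≤ 17, output 16 + 18 + 11 = 45.
No other feasible combination does better.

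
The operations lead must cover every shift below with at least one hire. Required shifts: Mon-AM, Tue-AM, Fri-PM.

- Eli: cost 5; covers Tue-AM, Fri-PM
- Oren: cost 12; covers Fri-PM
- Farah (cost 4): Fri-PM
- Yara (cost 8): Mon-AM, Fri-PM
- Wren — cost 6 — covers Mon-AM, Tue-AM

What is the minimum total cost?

10

Choose Farah and Wren: together they cover Mon-AM, Tue-AM, Fri-PM — every shift.
Total cost: 4 + 6 = 10.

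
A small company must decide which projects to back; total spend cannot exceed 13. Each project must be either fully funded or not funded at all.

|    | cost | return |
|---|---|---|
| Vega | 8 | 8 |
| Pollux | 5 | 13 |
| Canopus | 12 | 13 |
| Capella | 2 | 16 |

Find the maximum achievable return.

29

Pollux + Capella: cost 5 + 2 = 7 ≤ 13, return 13 + 16 = 29.
Vega + Capella: cost 8 + 2 = 10 ≤ 13, return 8 + 16 = 24.
Best is Pollux and Capella with total return 29.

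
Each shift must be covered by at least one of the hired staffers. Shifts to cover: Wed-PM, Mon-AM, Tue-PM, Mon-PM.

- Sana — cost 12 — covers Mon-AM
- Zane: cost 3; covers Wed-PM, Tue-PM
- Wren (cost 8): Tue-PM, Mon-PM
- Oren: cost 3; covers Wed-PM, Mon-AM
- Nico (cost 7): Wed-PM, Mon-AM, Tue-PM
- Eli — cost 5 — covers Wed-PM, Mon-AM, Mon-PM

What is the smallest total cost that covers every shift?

8

This is an integer covering problem.
Choose Zane and Eli: together they cover Wed-PM, Mon-AM, Tue-PM, Mon-PM — every shift.
Total cost: 3 + 5 = 8.
No cover costs less than 8.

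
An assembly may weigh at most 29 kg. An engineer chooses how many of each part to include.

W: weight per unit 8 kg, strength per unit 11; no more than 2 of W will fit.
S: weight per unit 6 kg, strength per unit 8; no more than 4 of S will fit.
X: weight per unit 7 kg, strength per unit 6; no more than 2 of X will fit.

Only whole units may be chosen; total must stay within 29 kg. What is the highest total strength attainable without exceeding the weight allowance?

38

2×W, 1×S, and 1×X: weight 29 ≤ 29, strength 2·11 + 1·8 + 1·6 = 36.
2×W and 2×S: weight 28 ≤ 29, strength 2·11 + 2·8 = 38.
Best is 38.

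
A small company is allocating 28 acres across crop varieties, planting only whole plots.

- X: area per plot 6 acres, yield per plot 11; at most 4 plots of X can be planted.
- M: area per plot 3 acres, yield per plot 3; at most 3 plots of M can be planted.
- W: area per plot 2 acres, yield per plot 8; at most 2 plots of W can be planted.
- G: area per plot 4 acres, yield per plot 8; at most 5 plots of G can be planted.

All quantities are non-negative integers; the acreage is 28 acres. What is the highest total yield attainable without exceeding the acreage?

62

This is a bounded integer knapsack.
W has the best ratio (8/2); taking only W gives at most 2×8 = 16 (stopped by the supply cap of 2).
Mixing does better — 2×X, 2×W, and 3×G: area 28 ≤ 28, yield 2·11 + 2·8 + 3·8 = 62.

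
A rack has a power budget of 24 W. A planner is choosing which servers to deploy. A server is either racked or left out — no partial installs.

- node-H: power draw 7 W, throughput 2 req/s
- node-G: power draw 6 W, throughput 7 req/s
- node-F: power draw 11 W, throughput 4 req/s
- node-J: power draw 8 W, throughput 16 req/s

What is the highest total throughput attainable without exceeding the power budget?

25

node-G + node-J: power draw 6 + 8 = 14 ≤ 24, throughput 7 + 16 = 23.
node-H + node-G + node-J: power draw 7 + 6 + 8 = 21 ≤ 24, throughput 2 + 7 + 16 = 25.
Best is node-H, node-G, and node-J with total throughput 25.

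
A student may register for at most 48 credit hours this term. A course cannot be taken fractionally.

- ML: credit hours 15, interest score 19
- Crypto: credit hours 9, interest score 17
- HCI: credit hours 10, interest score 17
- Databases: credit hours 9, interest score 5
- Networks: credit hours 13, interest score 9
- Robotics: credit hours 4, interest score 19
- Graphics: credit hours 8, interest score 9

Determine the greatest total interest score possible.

Allowing fractional choices, the relaxed optimum would be about 82.4, but courses are indivisible.
ML + Crypto + HCI + Robotics: credit hours 15 + 9 + 10 + 4 = 38 ≤ 48, interest score 19 + 17 + 17 + 19 = 72.
ML + Crypto + HCI + Robotics + Graphics: credit hours 15 + 9 + 10 + 4 + 8 = 46 ≤ 48, interest score 19 + 17 + 17 + 19 + 9 = 81.
ML + Crypto + HCI + Databases + Robotics: credit hours 15 + 9 + 10 + 9 + 4 = 47 ≤ 48, interest score 19 + 17 + 17 + 5 + 19 = 77.
Best is ML, Crypto, HCI, Robotics, and Graphics with total interest score 81.

81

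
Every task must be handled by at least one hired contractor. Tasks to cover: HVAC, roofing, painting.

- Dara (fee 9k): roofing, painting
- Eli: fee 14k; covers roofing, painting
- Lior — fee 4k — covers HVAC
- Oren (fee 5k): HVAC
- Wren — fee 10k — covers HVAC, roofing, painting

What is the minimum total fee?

10

Wren alone covers HVAC, roofing, painting — every task.
Total fee: 10.
No cover costs less than 10.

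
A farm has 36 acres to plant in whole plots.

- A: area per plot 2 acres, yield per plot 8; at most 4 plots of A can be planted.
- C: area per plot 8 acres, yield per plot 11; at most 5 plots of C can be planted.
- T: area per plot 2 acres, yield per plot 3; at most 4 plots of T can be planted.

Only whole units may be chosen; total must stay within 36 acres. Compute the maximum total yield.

71

A has the best ratio (8/2); taking only A gives at most 4×8 = 32 (stopped by the supply cap of 4).
Mixing does better — 4×A, 3×C, and 2×T: area 36 ≤ 36, yield 4·8 + 3·11 + 2·3 = 71.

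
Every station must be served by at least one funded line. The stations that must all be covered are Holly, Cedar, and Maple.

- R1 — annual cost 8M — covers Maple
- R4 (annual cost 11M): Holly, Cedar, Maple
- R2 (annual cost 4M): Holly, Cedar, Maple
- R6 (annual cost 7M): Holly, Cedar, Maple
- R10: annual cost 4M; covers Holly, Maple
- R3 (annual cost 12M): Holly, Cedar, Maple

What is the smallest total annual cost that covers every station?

This is a weighted set-cover instance.
R2 alone covers Holly, Cedar, Maple — every station.
Total annual cost: 4.
No cover costs less than 4.

4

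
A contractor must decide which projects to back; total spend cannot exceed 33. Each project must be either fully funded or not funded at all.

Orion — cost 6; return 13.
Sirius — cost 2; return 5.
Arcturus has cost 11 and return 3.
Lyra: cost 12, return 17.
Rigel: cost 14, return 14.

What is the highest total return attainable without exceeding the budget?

44

Allowing fractional choices, the relaxed optimum would be about 48.0, but projects are indivisible.
Sirius + Lyra + Rigel: cost 2 + 12 + 14 = 28 ≤ 33, return 5 + 17 + 14 = 36.
Orion + Sirius + Arcturus + Lyra: cost 6 + 2 + 11 + 12 = 31 ≤ 33, return 13 + 5 + 3 + 17 = 38.
Orion + Lyra + Rigel: cost 6 + 12 + 14 = 32 ≤ 33, return 13 + 17 + 14 = 44.
Best is Orion, Lyra, and Rigel with total return 44.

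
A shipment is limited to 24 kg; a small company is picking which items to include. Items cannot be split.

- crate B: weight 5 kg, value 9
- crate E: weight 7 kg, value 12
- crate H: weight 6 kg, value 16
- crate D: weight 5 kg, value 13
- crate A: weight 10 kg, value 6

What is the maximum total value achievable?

Take crate B, crate E, crate H, and crate D: weight 5 + 7 + 6 + 5 = 23 ≤ 24, value 9 + 12 + 16 + 13 = 50.
No other feasible combination does better.

50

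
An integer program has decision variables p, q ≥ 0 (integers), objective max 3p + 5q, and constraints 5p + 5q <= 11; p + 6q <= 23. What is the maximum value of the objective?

10

(p,q)=(0,2): 5·0+5·2=10≤11, 1·0+6·2=12≤23, objective 10.
(p,q)=(1,1): 5·1+5·1=10≤11, 1·1+6·1=7≤23, objective 8.
(p,q)=(0,1): 5·0+5·1=5≤11, 1·0+6·1=6≤23, objective 5.
Maximum is 10 at (p,q)=(0,2).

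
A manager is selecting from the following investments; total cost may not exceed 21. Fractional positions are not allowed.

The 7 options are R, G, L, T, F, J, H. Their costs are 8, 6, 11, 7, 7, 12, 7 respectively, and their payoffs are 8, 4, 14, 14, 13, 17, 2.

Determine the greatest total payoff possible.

31

Allowing fractional choices, the relaxed optimum would be about 36.9, but investments are indivisible.
F + J: cost 7 + 12 = 19 ≤ 21, payoff 13 + 17 = 30.
G + T + F: cost 6 + 7 + 7 = 20 ≤ 21, payoff 4 + 14 + 13 = 31.
T + J: cost 7 + 12 = 19 ≤ 21, payoff 14 + 17 = 31.
The maximum payoff is 31; one optimal choice is T and J.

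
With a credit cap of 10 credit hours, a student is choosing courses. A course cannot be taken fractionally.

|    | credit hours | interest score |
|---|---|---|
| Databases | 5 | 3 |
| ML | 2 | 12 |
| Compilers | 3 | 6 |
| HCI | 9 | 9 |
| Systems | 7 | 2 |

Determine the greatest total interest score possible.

ML + Compilers: credit hours 2 + 3 = 5 ≤ 10, interest score 12 + 6 = 18.
Databases + ML: credit hours 5 + 2 = 7 ≤ 10, interest score 3 + 12 = 15.
Databases + ML + Compilers: credit hours 5 + 2 + 3 = 10 ≤ 10, interest score 3 + 12 + 6 = 21.
Best is Databases, ML, and Compilers with total interest score 21.

21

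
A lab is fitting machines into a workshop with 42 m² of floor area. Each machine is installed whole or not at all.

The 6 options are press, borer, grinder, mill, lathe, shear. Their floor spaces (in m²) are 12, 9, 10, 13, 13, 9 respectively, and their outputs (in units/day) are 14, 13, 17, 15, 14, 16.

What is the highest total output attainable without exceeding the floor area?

61

Allowing fractional choices, the relaxed optimum would be about 62.3, but machines are indivisible.
press + borer + grinder + shear: floor space 12 + 9 + 10 + 9 = 40 ≤ 42, output 14 + 13 + 17 + 16 = 60.
borer + grinder + mill + shear: floor space 9 + 10 + 13 + 9 = 41 ≤ 42, output 13 + 17 + 15 + 16 = 61.
Best is borer, grinder, mill, and shear with total output 61.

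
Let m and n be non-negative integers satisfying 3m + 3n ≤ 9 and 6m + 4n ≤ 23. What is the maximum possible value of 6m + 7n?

21

(m,n)=(0,3) is feasible, giving 21.
(m,n)=(1,2) is feasible, giving 20.
(m,n)=(0,2) is feasible, giving 14.
No feasible integer point exceeds 21.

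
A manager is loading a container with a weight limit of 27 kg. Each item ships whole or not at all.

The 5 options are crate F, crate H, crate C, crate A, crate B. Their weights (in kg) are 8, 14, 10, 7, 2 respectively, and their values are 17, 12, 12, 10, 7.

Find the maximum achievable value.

crate F + crate C + crate A + crate B: weight 8 + 10 + 7 + 2 = 27 ≤ 27, value 17 + 12 + 10 + 7 = 46.
crate F + crate C + crate A: weight 8 + 10 + 7 = 25 ≤ 27, value 17 + 12 + 10 = 39.
crate F + crate C + crate B: weight 8 + 10 + 2 = 20 ≤ 27, value 17 + 12 + 7 = 36.
Best is crate F, crate C, crate A, and crate B with total value 46.

46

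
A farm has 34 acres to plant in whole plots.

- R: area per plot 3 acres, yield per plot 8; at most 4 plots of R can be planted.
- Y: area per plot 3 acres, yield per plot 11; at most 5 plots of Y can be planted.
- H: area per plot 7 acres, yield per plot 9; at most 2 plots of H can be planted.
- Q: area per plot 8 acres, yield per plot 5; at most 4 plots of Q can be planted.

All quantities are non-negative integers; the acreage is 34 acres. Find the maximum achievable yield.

This is a bounded integer knapsack.
Y has the best ratio (11/3); taking only Y gives at most 5×11 = 55 (stopped by the supply cap of 5).
Mixing does better — 4×R, 5×Y, and 1×H: area 34 ≤ 34, yield 4·8 + 5·11 + 1·9 = 96.

96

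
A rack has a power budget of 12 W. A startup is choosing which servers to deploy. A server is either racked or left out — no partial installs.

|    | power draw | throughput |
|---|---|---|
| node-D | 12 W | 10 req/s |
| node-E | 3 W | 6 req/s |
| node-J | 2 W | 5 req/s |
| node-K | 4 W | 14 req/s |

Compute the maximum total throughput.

25

Take node-E, node-J, and node-K: power draw 3 + 2 + 4 = 9 ≤ 12, throughput 6 + 5 + 14 = 25.
No other feasible combination does better.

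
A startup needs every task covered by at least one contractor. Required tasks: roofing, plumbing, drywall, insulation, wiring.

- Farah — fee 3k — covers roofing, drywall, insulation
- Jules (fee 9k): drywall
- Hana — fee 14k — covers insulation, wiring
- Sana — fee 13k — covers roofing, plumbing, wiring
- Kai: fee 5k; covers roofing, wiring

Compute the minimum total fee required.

16

The greedy cost-per-new-task heuristic would pick Farah, Kai, and Sana for 21, but a cheaper cover exists.
Choose Farah and Sana: together they cover roofing, plumbing, drywall, insulation, wiring — every task.
Total fee: 3 + 13 = 16.
No cover costs less than 16.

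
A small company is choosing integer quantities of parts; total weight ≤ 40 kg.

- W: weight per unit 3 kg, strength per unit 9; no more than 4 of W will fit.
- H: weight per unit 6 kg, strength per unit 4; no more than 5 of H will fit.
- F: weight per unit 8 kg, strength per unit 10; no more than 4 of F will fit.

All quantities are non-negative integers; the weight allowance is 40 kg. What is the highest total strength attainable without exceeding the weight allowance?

66

W has the best ratio (9/3); taking only W gives at most 4×9 = 36 (stopped by the supply cap of 4).
Mixing does better — 4×W and 3×F: weight 36 ≤ 40, strength 4·9 + 3·10 = 66.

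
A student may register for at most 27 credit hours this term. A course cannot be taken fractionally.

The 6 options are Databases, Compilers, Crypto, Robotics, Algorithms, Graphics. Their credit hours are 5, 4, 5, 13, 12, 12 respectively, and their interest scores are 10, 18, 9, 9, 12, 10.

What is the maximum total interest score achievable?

Allowing fractional choices, the relaxed optimum would be about 49.8, but courses are indivisible.
Databases + Compilers + Crypto + Algorithms: credit hours 5 + 4 + 5 + 12 = 26 ≤ 27, interest score 10 + 18 + 9 + 12 = 49.
Databases + Compilers + Crypto + Graphics: credit hours 5 + 4 + 5 + 12 = 26 ≤ 27, interest score 10 + 18 + 9 + 10 = 47.
Databases + Compilers + Crypto + Robotics: credit hours 5 + 4 + 5 + 13 = 27 ≤ 27, interest score 10 + 18 + 9 + 9 = 46.
Best is Databases, Compilers, Crypto, and Algorithms with total interest score 49.

49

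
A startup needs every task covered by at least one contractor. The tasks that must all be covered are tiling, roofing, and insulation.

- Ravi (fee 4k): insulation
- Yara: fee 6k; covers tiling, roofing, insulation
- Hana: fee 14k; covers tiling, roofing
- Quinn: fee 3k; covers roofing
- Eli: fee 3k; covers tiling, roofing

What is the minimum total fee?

6

The greedy cost-per-new-task heuristic would pick Eli and Ravi for 7, but a cheaper cover exists.
Yara alone covers tiling, roofing, insulation — every task.
Total fee: 6.
No cover costs less than 6.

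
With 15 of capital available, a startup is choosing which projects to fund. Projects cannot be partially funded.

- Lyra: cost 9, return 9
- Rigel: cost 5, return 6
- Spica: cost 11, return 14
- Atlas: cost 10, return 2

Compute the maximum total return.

15

Spica: cost 11 ≤ 15, return 14.
Lyra + Rigel: cost 9 + 5 = 14 ≤ 15, return 9 + 6 = 15.
Lyra: cost 9 ≤ 15, return 9.
Best is Lyra and Rigel with total return 15.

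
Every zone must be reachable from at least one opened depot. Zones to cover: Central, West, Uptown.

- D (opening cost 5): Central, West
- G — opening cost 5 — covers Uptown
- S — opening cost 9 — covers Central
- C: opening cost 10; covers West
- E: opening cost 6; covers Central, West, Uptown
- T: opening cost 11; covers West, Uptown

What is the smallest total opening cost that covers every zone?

E alone covers Central, West, Uptown — every zone.
Total opening cost: 6.

6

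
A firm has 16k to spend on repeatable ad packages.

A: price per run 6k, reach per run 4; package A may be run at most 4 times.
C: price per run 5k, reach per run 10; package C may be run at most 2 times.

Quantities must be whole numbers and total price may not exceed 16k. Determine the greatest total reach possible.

Take 1×A and 2×C: price 16 ≤ 16, reach 1·4 + 2·10 = 24.
C has the best ratio (10/5) and is taken to its limit of 2; remaining capacity is filled optimally with the others.

24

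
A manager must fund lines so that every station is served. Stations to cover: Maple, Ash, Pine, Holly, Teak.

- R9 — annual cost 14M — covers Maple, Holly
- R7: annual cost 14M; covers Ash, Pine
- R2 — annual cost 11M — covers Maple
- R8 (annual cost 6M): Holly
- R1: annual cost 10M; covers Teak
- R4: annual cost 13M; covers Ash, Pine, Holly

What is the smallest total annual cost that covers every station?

34

Choose R2, R1, and R4: together they cover Maple, Ash, Pine, Holly, Teak — every station.
Total annual cost: 11 + 10 + 13 = 34.
No cover costs less than 34.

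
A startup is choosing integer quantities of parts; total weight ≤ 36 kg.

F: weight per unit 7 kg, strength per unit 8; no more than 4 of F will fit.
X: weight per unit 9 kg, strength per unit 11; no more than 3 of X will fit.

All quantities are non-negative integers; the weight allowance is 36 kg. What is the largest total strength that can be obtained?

41

X has the best ratio (11/9); taking only X gives at most 3×11 = 33 (stopped by the supply cap of 3).
Mixing does better — 1×F and 3×X: weight 34 ≤ 36, strength 1·8 + 3·11 = 41.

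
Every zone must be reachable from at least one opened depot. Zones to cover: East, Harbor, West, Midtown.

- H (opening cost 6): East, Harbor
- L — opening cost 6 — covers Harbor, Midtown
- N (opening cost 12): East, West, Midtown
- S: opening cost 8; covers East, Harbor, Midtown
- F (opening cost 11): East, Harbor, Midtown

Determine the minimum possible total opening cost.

18

The greedy cost-per-new-zone heuristic would pick S and N for 20, but a cheaper cover exists.
Choose H and N: together they cover East, Harbor, West, Midtown — every zone.
Total opening cost: 6 + 12 = 18.
No cover costs less than 18.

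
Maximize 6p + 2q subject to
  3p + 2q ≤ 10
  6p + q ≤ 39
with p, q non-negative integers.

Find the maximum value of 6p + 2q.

The continuous relaxation peaks at (3.33, 0) with value 20.00; rounding to a feasible lattice point costs some objective.
(p,q)=(3,0): 3·3+2·0=9≤10, 6·3+1·0=18≤39, objective 18.
(p,q)=(2,1): 3·2+2·1=8≤10, 6·2+1·1=13≤39, objective 14.
(p,q)=(2,0): 3·2+2·0=6≤10, 6·2+1·0=12≤39, objective 12.
No feasible integer point exceeds 18.

18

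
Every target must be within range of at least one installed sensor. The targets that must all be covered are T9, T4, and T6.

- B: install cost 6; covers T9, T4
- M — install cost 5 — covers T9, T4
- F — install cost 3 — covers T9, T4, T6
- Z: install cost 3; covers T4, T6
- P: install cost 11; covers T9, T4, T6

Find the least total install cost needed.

This is an integer covering problem.
F alone covers T9, T4, T6 — every target.
Total install cost: 3.

3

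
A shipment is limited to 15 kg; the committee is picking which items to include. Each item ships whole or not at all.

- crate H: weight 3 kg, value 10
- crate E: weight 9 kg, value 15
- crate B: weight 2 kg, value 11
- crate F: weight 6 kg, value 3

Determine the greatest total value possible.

36

crate E + crate B: weight 9 + 2 = 11 ≤ 15, value 15 + 11 = 26.
crate H + crate E + crate B: weight 3 + 9 + 2 = 14 ≤ 15, value 10 + 15 + 11 = 36.
Best is crate H, crate E, and crate B with total value 36.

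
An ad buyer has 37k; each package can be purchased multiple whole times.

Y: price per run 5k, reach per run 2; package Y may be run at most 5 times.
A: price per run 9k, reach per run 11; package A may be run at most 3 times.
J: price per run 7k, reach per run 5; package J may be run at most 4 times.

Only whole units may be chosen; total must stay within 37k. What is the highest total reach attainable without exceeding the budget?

38

2×Y and 3×A: price 37 ≤ 37, reach 2·2 + 3·11 = 37.
3×A and 1×J: price 34 ≤ 37, reach 3·11 + 1·5 = 38.
Best is 38.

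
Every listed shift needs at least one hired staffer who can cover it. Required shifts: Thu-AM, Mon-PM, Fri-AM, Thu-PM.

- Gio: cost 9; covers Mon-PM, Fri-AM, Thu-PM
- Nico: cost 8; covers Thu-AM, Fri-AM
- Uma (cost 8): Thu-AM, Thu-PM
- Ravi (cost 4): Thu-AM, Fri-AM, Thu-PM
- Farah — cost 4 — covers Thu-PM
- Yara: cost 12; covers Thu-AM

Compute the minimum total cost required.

13

Choose Gio and Ravi: together they cover Thu-AM, Mon-PM, Fri-AM, Thu-PM — every shift.
Total cost: 9 + 4 = 13.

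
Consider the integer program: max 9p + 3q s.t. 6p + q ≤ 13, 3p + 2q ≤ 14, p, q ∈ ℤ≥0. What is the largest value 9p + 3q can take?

Relaxing integrality, the LP optimum is 27.00 at (p,q) = (1.33, 5), which is not an integer point.
(p,q)=(1,5): 6·1+1·5=11≤13, 3·1+2·5=13≤14, objective 24.
(p,q)=(1,4): 6·1+1·4=10≤13, 3·1+2·4=11≤14, objective 21.
(p,q)=(0,6): 6·0+1·6=6≤13, 3·0+2·6=12≤14, objective 18.
(p,q)=(0,5): 6·0+1·5=5≤13, 3·0+2·5=10≤14, objective 15.
Maximum is 24 at (p,q)=(1,5).

24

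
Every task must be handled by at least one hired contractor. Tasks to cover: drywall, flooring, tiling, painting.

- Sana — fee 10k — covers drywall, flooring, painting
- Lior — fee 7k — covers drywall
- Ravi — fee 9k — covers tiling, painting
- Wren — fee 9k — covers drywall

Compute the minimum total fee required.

Choose Sana and Ravi: together they cover drywall, flooring, tiling, painting — every task.
Total fee: 10 + 9 = 19.
No cover costs less than 19.

19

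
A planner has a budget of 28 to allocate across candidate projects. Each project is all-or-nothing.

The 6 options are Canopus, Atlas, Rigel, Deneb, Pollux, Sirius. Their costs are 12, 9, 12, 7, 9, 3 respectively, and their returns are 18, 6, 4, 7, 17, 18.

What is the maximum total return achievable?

Allowing fractional choices, the relaxed optimum would be about 57.0, but projects are indivisible.
Atlas + Deneb + Pollux + Sirius: cost 9 + 7 + 9 + 3 = 28 ≤ 28, return 6 + 7 + 17 + 18 = 48.
Canopus + Pollux + Sirius: cost 12 + 9 + 3 = 24 ≤ 28, return 18 + 17 + 18 = 53.
Best is Canopus, Pollux, and Sirius with total return 53.

53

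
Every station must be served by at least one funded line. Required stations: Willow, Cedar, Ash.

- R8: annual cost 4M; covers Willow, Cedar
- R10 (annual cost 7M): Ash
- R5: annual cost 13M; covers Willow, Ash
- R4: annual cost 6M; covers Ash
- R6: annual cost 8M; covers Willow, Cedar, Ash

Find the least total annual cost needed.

8

The greedy cost-per-new-station heuristic would pick R8 and R4 for 10, but a cheaper cover exists.
R6 alone covers Willow, Cedar, Ash — every station.
Total annual cost: 8.
No cover costs less than 8.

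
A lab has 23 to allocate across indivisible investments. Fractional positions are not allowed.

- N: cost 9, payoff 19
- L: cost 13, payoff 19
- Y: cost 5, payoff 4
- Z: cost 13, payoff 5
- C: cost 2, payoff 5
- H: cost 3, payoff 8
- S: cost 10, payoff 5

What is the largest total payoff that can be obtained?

Take N and L: cost 9 + 13 = 22 ≤ 23, payoff 19 + 19 = 38.
No other feasible combination does better.

38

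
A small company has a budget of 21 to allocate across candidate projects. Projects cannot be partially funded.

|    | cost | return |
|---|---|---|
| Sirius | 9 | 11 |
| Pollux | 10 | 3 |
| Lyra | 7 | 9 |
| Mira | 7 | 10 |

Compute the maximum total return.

21

This is a 0-1 knapsack instance.
Allowing fractional choices, the relaxed optimum would be about 27.6, but projects are indivisible.
Sirius + Mira: cost 9 + 7 = 16 ≤ 21, return 11 + 10 = 21.
Sirius + Lyra: cost 9 + 7 = 16 ≤ 21, return 11 + 9 = 20.
Best is Sirius and Mira with total return 21.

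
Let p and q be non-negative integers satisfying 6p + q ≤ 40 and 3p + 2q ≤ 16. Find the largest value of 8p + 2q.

(p,q)=(5,0): 6·5+1·0=30≤40, 3·5+2·0=15≤16, objective 40.
(p,q)=(4,1): 6·4+1·1=25≤40, 3·4+2·1=14≤16, objective 34.
Maximum is 40 at (p,q)=(5,0).

40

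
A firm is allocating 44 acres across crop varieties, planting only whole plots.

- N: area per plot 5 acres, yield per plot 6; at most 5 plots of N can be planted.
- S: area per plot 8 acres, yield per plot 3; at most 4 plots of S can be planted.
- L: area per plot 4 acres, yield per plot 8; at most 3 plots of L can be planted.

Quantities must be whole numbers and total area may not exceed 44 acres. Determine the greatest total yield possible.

5×N and 3×L: area 37 ≤ 44, yield 5·6 + 3·8 = 54.
4×N, 1×S, and 3×L: area 40 ≤ 44, yield 4·6 + 1·3 + 3·8 = 51.
Best is 54.

54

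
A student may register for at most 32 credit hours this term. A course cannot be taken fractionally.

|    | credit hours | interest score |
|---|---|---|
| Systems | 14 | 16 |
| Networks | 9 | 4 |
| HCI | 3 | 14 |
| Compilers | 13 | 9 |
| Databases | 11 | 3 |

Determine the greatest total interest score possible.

Allowing fractional choices, the relaxed optimum would be about 39.9, but courses are indivisible.
Systems + HCI + Compilers: credit hours 14 + 3 + 13 = 30 ≤ 32, interest score 16 + 14 + 9 = 39.
Systems + Networks + HCI: credit hours 14 + 9 + 3 = 26 ≤ 32, interest score 16 + 4 + 14 = 34.
Systems + HCI + Databases: credit hours 14 + 3 + 11 = 28 ≤ 32, interest score 16 + 14 + 3 = 33.
Best is Systems, HCI, and Compilers with total interest score 39.

39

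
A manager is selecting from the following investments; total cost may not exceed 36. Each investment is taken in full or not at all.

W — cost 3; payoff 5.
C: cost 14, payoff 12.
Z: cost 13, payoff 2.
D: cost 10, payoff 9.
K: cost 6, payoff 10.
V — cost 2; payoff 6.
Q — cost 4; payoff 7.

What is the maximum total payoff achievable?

44

Allowing fractional choices, the relaxed optimum would be about 46.4, but investments are indivisible.
C + D + K + V + Q: cost 14 + 10 + 6 + 2 + 4 = 36 ≤ 36, payoff 12 + 9 + 10 + 6 + 7 = 44.
W + C + D + K + V: cost 3 + 14 + 10 + 6 + 2 = 35 ≤ 36, payoff 5 + 12 + 9 + 10 + 6 = 42.
Best is C, D, K, V, and Q with total payoff 44.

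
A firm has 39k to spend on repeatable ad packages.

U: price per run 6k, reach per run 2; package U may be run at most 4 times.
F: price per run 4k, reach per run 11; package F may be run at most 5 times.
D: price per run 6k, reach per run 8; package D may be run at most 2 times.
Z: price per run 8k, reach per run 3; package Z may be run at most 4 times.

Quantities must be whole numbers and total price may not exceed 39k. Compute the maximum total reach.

F has the best ratio (11/4); taking only F gives at most 5×11 = 55 (stopped by the supply cap of 5).
Mixing does better — 1×U, 5×F, and 2×D: price 38 ≤ 39, reach 1·2 + 5·11 + 2·8 = 73.

73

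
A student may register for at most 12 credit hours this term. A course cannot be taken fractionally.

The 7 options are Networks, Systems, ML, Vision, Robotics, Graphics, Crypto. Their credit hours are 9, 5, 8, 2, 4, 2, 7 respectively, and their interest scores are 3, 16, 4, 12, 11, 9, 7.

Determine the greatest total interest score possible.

39

Allowing fractional choices, the relaxed optimum would be about 45.2, but courses are indivisible.
Systems + Vision + Graphics: credit hours 5 + 2 + 2 = 9 ≤ 12, interest score 16 + 12 + 9 = 37.
Systems + Vision + Robotics: credit hours 5 + 2 + 4 = 11 ≤ 12, interest score 16 + 12 + 11 = 39.
Best is Systems, Vision, and Robotics with total interest score 39.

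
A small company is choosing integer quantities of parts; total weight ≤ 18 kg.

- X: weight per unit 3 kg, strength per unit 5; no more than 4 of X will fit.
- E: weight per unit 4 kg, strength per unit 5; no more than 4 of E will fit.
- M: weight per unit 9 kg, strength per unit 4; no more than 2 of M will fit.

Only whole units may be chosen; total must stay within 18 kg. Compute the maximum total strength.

25

X has the best ratio (5/3); taking only X gives at most 4×5 = 20 (stopped by the supply cap of 4).
Mixing does better — 2×X and 3×E: weight 18 ≤ 18, strength 2·5 + 3·5 = 25.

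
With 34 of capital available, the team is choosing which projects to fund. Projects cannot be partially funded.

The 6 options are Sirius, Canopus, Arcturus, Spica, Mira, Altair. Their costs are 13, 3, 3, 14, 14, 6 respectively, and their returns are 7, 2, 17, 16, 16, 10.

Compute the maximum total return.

51

This is an integer program with binary decision variables.
Allowing fractional choices, the relaxed optimum would be about 55.6, but projects are indivisible.
Canopus + Arcturus + Spica + Mira: cost 3 + 3 + 14 + 14 = 34 ≤ 34, return 2 + 17 + 16 + 16 = 51.
Arcturus + Spica + Mira: cost 3 + 14 + 14 = 31 ≤ 34, return 17 + 16 + 16 = 49.
Best is Canopus, Arcturus, Spica, and Mira with total return 51.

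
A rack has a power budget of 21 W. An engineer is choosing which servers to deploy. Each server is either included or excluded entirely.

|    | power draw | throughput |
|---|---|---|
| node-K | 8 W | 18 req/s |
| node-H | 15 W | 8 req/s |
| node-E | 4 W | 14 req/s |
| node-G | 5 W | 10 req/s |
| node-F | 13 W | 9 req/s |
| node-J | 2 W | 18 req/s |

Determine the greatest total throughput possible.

60

Take node-K, node-E, node-G, and node-J: power draw 8 + 4 + 5 + 2 = 19 ≤ 21, throughput 18 + 14 + 10 + 18 = 60.
No other feasible combination does better.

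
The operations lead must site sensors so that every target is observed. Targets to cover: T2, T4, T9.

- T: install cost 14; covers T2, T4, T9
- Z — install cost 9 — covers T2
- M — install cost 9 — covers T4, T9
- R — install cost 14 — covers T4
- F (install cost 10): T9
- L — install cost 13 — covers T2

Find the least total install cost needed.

14

The greedy cost-per-new-target heuristic would pick M and Z for 18, but a cheaper cover exists.
T alone covers T2, T4, T9 — every target.
Total install cost: 14.
No cover costs less than 14.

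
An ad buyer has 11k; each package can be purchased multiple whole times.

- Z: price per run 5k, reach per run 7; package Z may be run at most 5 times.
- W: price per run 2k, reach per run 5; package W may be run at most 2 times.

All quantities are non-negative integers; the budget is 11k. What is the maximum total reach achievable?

17

1×Z and 2×W: price 9 ≤ 11, reach 1·7 + 2·5 = 17.
2×Z: price 10 ≤ 11, reach 2·7 = 14.
Best is 17.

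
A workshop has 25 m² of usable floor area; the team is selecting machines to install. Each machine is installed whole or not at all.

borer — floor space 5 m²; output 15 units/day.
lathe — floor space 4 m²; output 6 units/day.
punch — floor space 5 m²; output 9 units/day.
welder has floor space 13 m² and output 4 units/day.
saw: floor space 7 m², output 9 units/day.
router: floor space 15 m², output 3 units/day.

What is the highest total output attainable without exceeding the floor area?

Allowing fractional choices, the relaxed optimum would be about 40.2, but machines are indivisible.
borer + lathe + punch: floor space 5 + 4 + 5 = 14 ≤ 25, output 15 + 6 + 9 = 30.
borer + lathe + punch + saw: floor space 5 + 4 + 5 + 7 = 21 ≤ 25, output 15 + 6 + 9 + 9 = 39.
borer + punch + saw: floor space 5 + 5 + 7 = 17 ≤ 25, output 15 + 9 + 9 = 33.
Best is borer, lathe, punch, and saw with total output 39.

39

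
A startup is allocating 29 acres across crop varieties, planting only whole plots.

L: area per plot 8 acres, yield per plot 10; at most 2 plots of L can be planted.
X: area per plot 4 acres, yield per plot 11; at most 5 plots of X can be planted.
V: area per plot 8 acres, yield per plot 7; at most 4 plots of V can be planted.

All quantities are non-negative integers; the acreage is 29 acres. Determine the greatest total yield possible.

This is a bounded integer knapsack.
Take 1×L and 5×X: area 28 ≤ 29, yield 1·10 + 5·11 = 65.
X has the best ratio (11/4) and is taken to its limit of 5; remaining capacity is filled optimally with the others.

65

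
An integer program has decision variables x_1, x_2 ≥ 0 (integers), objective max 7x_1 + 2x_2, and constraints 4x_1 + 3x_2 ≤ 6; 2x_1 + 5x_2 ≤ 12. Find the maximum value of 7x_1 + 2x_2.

7

The continuous relaxation peaks at (1.5, 0) with value 10.50; rounding to a feasible lattice point costs some objective.
(x_1,x_2)=(1,0): 4·1+3·0=4≤6, 2·1+5·0=2≤12, objective 7.
(x_1,x_2)=(0,1): 4·0+3·1=3≤6, 2·0+5·1=5≤12, objective 2.
(x_1,x_2)=(0,0): 4·0+3·0=0≤6, 2·0+5·0=0≤12, objective 0.
Maximum is 7 at (x_1,x_2)=(1,0).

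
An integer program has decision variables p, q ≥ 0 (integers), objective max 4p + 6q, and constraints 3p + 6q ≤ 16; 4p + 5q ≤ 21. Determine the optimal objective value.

20

(p,q)=(5,0): 3·5+6·0=15≤16, 4·5+5·0=20≤21, objective 20.
(p,q)=(4,0): 3·4+6·0=12≤16, 4·4+5·0=16≤21, objective 16.
The best lattice point is (5,0), giving 20.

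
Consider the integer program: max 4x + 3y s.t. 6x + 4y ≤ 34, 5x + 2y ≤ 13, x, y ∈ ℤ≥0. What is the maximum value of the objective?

18

(x,y)=(0,6): 6·0+4·6=24≤34, 5·0+2·6=12≤13, objective 18.
(x,y)=(0,5): 6·0+4·5=20≤34, 5·0+2·5=10≤13, objective 15.
Maximum is 18 at (x,y)=(0,6).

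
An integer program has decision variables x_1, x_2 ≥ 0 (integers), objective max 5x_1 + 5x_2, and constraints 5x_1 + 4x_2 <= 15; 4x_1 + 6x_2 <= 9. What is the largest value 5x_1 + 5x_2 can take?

Relaxing integrality, the LP optimum is 11.25 at (x_1,x_2) = (2.25, 0), which is not an integer point.
(x_1,x_2)=(2,0): 5·2+4·0=10≤15, 4·2+6·0=8≤9, objective 10.
(x_1,x_2)=(1,0): 5·1+4·0=5≤15, 4·1+6·0=4≤9, objective 5.
The best lattice point is (2,0), giving 10.

10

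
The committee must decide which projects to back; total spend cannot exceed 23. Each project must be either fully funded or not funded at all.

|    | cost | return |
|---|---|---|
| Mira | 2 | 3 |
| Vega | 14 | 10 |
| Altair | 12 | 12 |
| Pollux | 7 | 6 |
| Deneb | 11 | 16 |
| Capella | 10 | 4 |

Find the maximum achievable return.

Allowing fractional choices, the relaxed optimum would be about 29.0, but projects are indivisible.
Altair + Deneb: cost 12 + 11 = 23 ≤ 23, return 12 + 16 = 28.
Mira + Pollux + Deneb: cost 2 + 7 + 11 = 20 ≤ 23, return 3 + 6 + 16 = 25.
Mira + Deneb + Capella: cost 2 + 11 + 10 = 23 ≤ 23, return 3 + 16 + 4 = 23.
Best is Altair and Deneb with total return 28.

28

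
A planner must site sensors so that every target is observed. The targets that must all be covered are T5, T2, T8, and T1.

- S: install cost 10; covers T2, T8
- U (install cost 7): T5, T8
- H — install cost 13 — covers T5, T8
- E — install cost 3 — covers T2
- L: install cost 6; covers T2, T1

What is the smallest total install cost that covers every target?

The greedy cost-per-new-target heuristic would pick E, U, and L for 16, but a cheaper cover exists.
Choose U and L: together they cover T5, T2, T8, T1 — every target.
Total install cost: 7 + 6 = 13.
No cover costs less than 13.

13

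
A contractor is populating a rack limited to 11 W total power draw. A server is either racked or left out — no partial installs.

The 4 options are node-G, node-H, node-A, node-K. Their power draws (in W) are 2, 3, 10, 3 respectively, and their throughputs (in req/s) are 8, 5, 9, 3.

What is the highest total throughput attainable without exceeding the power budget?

Take node-G, node-H, and node-K: power draw 2 + 3 + 3 = 8 ≤ 11, throughput 8 + 5 + 3 = 16.
No other feasible combination does better.

16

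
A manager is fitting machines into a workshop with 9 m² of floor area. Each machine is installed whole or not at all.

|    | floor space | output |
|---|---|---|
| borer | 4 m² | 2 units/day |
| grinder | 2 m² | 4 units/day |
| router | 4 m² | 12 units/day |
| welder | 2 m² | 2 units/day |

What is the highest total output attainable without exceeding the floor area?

This is a 0-1 knapsack instance.
Allowing fractional choices, the relaxed optimum would be about 18.5, but machines are indivisible.
grinder + router: floor space 2 + 4 = 6 ≤ 9, output 4 + 12 = 16.
grinder + router + welder: floor space 2 + 4 + 2 = 8 ≤ 9, output 4 + 12 + 2 = 18.
router + welder: floor space 4 + 2 = 6 ≤ 9, output 12 + 2 = 14.
Best is grinder, router, and welder with total output 18.

18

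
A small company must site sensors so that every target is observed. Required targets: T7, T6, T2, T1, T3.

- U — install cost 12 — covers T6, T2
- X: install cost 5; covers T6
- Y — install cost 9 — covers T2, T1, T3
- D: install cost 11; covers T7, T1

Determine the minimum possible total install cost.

Choose X, Y, and D: together they cover T7, T6, T2, T1, T3 — every target.
Total install cost: 5 + 9 + 11 = 25.
No cover costs less than 25.

25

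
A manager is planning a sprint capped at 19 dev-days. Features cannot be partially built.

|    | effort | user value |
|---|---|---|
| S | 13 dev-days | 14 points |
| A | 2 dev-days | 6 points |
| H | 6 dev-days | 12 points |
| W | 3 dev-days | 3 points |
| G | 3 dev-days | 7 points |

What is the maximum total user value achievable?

Allowing fractional choices, the relaxed optimum would be about 33.6, but features are indivisible.
S + H: effort 13 + 6 = 19 ≤ 19, user value 14 + 12 = 26.
A + H + W + G: effort 2 + 6 + 3 + 3 = 14 ≤ 19, user value 6 + 12 + 3 + 7 = 28.
S + A + G: effort 13 + 2 + 3 = 18 ≤ 19, user value 14 + 6 + 7 = 27.
Best is A, H, W, and G with total user value 28.

28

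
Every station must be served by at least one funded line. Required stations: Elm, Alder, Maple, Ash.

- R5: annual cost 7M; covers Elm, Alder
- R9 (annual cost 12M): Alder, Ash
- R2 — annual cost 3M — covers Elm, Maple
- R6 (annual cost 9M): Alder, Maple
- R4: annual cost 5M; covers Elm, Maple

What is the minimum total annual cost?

15

Choose R9 and R2: together they cover Elm, Alder, Maple, Ash — every station.
Total annual cost: 12 + 3 = 15.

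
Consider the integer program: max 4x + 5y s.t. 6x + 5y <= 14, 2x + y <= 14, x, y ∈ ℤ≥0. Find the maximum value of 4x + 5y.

10

The continuous relaxation peaks at (0, 2.8) with value 14.00; rounding to a feasible lattice point costs some objective.
(x,y)=(0,2): 6·0+5·2=10≤14, 2·0+1·2=2≤14, objective 10.
(x,y)=(1,1): 6·1+5·1=11≤14, 2·1+1·1=3≤14, objective 9.
(x,y)=(0,1): 6·0+5·1=5≤14, 2·0+1·1=1≤14, objective 5.
No feasible integer point exceeds 10.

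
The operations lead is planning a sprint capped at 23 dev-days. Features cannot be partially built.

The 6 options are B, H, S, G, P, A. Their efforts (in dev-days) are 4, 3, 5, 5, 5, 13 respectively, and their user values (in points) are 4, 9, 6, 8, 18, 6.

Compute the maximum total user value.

Treat it as a binary knapsack problem.
Allowing fractional choices, the relaxed optimum would be about 45.5, but features are indivisible.
B + H + S + G + P: effort 4 + 3 + 5 + 5 + 5 = 22 ≤ 23, user value 4 + 9 + 6 + 8 + 18 = 45.
B + H + G + P: effort 4 + 3 + 5 + 5 = 17 ≤ 23, user value 4 + 9 + 8 + 18 = 39.
H + S + G + P: effort 3 + 5 + 5 + 5 = 18 ≤ 23, user value 9 + 6 + 8 + 18 = 41.
Best is B, H, S, G, and P with total user value 45.

45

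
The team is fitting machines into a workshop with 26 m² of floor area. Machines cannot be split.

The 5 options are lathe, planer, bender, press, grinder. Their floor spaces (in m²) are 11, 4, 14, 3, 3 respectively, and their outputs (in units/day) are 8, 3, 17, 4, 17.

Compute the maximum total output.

Treat it as a binary knapsack problem.
planer + bender + press + grinder: floor space 4 + 14 + 3 + 3 = 24 ≤ 26, output 3 + 17 + 4 + 17 = 41.
bender + press + grinder: floor space 14 + 3 + 3 = 20 ≤ 26, output 17 + 4 + 17 = 38.
Best is planer, bender, press, and grinder with total output 41.

41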